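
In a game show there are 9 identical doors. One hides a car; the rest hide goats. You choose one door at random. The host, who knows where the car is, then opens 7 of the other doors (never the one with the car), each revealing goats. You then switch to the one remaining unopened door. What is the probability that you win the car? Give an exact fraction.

8/9

Your original door holds the car with probability 1/9, so the other 8 collectively hold it with probability 8/9.
The host can always find 7 empty doors to open, so the reveals don't change that 8/9; it is now spread over the 1 remaining unopened door.
P(win by switching) = (8/9) · (1/1) = 8/9.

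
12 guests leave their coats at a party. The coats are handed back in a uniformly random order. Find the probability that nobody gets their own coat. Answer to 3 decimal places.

This is the derangement probability: permutations of 12 with no fixed point.
D(12) = 12! · (1 − 1/1! + 1/2! − ··· + (−1)^12/12!) = 176214841.
P = 176214841/479001600 = 16019531/43545600 ≈ 0.368.

0.368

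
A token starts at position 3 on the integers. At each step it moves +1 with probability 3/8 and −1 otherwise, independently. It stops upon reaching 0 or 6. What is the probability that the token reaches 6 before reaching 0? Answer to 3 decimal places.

Let r = q/p = (5/8)/(3/8) = 5/3. The recurrence P(i) = p·P(i+1) + q·P(i−1) with P(0)=0, P(6)=1 gives P(i) = (1 − r^i)/(1 − r^6).
P(3) = (1 − (5/3)^3) / (1 − (5/3)^6) = 27/152 ≈ 0.178.

0.178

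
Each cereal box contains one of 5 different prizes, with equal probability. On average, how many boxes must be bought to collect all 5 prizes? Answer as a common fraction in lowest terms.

After i distinct types are collected, each trial gives a new one with probability (5−i)/5, so the expected wait for the next new type is 5/(5−i).
E = 5/5 + 5/4 + 5/3 + 5/2 + 5/1 = 137/12.

137/12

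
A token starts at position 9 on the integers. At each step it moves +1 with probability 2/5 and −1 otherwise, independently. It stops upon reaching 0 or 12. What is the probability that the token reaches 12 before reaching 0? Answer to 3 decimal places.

0.291

Let r = q/p = (3/5)/(2/5) = 3/2. The recurrence P(i) = p·P(i+1) + q·P(i−1) with P(0)=0, P(12)=1 gives P(i) = (1 − r^i)/(1 − r^12).
P(9) = (1 − (3/2)^9) / (1 − (3/2)^12) = 8072/27755 ≈ 0.291.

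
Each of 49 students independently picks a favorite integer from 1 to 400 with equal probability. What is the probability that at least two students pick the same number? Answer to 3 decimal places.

0.953

It's easier to compute the probability that all 49 are distinct.
P(all distinct) = 400/400 · 399/400 · ··· · 352/400 ≈ 0.047.
So the probability of at least one match is 1 − 0.047 = 0.953.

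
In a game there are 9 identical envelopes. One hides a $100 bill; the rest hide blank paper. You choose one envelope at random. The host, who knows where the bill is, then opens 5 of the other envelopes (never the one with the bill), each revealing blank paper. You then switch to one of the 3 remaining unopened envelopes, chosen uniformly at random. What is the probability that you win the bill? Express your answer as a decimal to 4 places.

Your original envelope holds the bill with probability 1/9, so the other 8 collectively hold it with probability 8/9.
The host can always find 5 empty envelopes to open, so the reveals don't change that 8/9; it is now spread over the 3 remaining unopened envelopes.
P(win by switching) = (8/9) · (1/3) = 8/27 ≈ 0.2963.

0.2963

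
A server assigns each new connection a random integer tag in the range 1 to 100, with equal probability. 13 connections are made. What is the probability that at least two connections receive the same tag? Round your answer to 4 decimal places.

It's easier to compute the probability that all 13 are distinct.
P(all distinct) = 100/100 · 99/100 · ··· · 88/100 ≈ 0.4428.
So the probability of at least one match is 1 − 0.4428 = 0.5572.

0.5572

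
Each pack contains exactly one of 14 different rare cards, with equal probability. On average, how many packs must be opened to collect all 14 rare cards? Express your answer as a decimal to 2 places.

After i distinct types are collected, each trial gives a new one with probability (14−i)/14, so the expected wait for the next new type is 14/(14−i).
E = 14/14 + 14/13 + 14/12 + 14/11 + 14/10 + 14/9 + 14/8 + 14/7 + 14/6 + 14/5 + 14/4 + 14/3 + 14/2 + 14/1 = 1171733/25740 ≈ 45.52.

45.52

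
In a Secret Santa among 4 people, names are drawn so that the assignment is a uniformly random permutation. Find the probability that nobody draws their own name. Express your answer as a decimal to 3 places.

This is the derangement probability: permutations of 4 with no fixed point.
D(4) = 4! · (1 − 1/1! + 1/2! − ··· + (−1)^4/4!) = 9.
P = 9/24 = 3/8 ≈ 0.375.

0.375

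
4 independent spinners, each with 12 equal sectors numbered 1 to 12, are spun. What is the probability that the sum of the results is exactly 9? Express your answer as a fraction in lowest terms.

There are 12^4 = 20736 equally likely outcomes.
The number of ordered 4-tuples from {1,…,12} summing to 9 is 56.
P(sum = 9) = 56/20736 = 7/2592.

7/2592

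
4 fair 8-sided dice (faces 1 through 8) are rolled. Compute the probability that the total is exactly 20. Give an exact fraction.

There are 8^4 = 4096 equally likely outcomes.
The number of ordered 4-tuples from {1,…,8} summing to 20 is 315.
P(sum = 20) = 315/4096.

315/4096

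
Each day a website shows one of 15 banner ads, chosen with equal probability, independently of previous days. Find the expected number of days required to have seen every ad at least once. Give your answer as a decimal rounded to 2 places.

49.77

After i distinct types are collected, each trial gives a new one with probability (15−i)/15, so the expected wait for the next new type is 15/(15−i).
E = 15/15 + 15/14 + 15/13 + 15/12 + 15/11 + 15/10 + 15/9 + 15/8 + 15/7 + 15/6 + 15/5 + 15/4 + 15/3 + 15/2 + 15/1 = 1195757/24024 ≈ 49.77.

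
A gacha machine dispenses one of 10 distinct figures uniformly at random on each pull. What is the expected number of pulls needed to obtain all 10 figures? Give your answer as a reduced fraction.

After i distinct types are collected, each trial gives a new one with probability (10−i)/10, so the expected wait for the next new type is 10/(10−i).
E = 10/10 + 10/9 + 10/8 + 10/7 + 10/6 + 10/5 + 10/4 + 10/3 + 10/2 + 10/1 = 7381/252.

7381/252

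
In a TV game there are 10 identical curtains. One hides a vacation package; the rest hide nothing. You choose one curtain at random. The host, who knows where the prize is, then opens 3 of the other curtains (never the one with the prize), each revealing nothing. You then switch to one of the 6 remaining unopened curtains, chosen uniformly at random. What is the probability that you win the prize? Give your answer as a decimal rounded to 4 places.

0.1500

Your original curtain holds the prize with probability 1/10, so the other 9 collectively hold it with probability 9/10.
The host can always find 3 empty curtains to open, so the reveals don't change that 9/10; it is now spread over the 6 remaining unopened curtains.
P(win by switching) = (9/10) · (1/6) = 3/20 ≈ 0.1500.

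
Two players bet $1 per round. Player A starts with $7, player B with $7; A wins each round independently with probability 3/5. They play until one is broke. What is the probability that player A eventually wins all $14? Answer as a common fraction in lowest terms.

2187/2315

Let r = q/p = (2/5)/(3/5) = 2/3. The recurrence P(i) = p·P(i+1) + q·P(i−1) with P(0)=0, P(14)=1 gives P(i) = (1 − r^i)/(1 − r^14).
P(7) = (1 − (2/3)^7) / (1 − (2/3)^14) = 2187/2315.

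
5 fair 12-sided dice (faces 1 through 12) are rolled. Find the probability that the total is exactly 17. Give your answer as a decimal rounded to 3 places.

0.007

There are 12^5 = 248832 equally likely outcomes.
The number of ordered 5-tuples from {1,…,12} summing to 17 is 1815.
P(sum = 17) = 1815/248832 = 605/82944 ≈ 0.007.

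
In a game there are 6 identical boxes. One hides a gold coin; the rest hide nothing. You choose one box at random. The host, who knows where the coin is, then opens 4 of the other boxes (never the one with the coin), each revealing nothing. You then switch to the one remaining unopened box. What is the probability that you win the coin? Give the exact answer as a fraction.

Your original box holds the coin with probability 1/6, so the other 5 collectively hold it with probability 5/6.
The host can always find 4 empty boxes to open, so the reveals don't change that 5/6; it is now spread over the 1 remaining unopened box.
P(win by switching) = (5/6) · (1/1) = 5/6.

5/6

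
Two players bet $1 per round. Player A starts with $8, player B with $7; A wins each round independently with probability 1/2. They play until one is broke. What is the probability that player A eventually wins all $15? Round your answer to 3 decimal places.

With a fair step, P(i) = ½P(i−1) + ½P(i+1) with P(0)=0, P(15)=1 has the linear solution P(i) = i/15.
P(8) = 8/15 ≈ 0.533.

0.533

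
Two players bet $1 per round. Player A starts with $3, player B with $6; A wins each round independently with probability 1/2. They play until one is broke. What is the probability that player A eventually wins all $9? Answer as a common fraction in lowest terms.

With a fair step, P(i) = ½P(i−1) + ½P(i+1) with P(0)=0, P(9)=1 has the linear solution P(i) = i/9.
P(3) = 3/9 = 1/3.

1/3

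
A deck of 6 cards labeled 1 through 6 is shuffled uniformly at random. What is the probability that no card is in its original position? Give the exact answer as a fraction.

This is the derangement probability: permutations of 6 with no fixed point.
D(6) = 6! · (1 − 1/1! + 1/2! − ··· + (−1)^6/6!) = 265.
P = 265/720 = 53/144.

53/144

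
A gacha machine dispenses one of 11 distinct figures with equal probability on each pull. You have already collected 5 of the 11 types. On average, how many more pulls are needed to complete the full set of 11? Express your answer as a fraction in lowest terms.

539/20

Starting from 5 distinct types, each trial gives a new one with probability (11−i)/11 when i types are held, so the wait for the next new type is 11/(11−i).
E = 11/6 + 11/5 + 11/4 + 11/3 + 11/2 + 11/1 = 539/20.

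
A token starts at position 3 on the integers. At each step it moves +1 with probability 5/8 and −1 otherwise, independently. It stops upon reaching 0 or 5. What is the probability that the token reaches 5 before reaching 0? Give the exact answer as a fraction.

1225/1441

Let r = q/p = (3/8)/(5/8) = 3/5. The recurrence P(i) = p·P(i+1) + q·P(i−1) with P(0)=0, P(5)=1 gives P(i) = (1 − r^i)/(1 − r^5).
P(3) = (1 − (3/5)^3) / (1 − (3/5)^5) = 1225/1441.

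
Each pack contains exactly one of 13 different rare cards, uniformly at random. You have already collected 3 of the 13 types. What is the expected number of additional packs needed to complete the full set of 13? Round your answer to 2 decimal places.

Starting from 3 distinct types, each trial gives a new one with probability (13−i)/13 when i types are held, so the wait for the next new type is 13/(13−i).
E = 13/10 + 13/9 + 13/8 + 13/7 + 13/6 + 13/5 + 13/4 + 13/3 + 13/2 + 13/1 = 95953/2520 ≈ 38.08.

38.08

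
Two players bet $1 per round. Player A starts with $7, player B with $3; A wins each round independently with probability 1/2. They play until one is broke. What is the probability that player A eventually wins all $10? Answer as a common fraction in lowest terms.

7/10

With a fair step, P(i) = ½P(i−1) + ½P(i+1) with P(0)=0, P(10)=1 has the linear solution P(i) = i/10.
P(7) = 7/10.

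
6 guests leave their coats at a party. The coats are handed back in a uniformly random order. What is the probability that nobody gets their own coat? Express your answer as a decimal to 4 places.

0.3681

This is the derangement probability: permutations of 6 with no fixed point.
D(6) = 6! · (1 − 1/1! + 1/2! − ··· + (−1)^6/6!) = 265.
P = 265/720 = 53/144 ≈ 0.3681.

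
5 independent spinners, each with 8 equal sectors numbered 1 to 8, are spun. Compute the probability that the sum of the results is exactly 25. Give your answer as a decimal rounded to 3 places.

0.068

There are 8^5 = 32768 equally likely outcomes.
The number of ordered 5-tuples from {1,…,8} summing to 25 is 2226.
P(sum = 25) = 2226/32768 = 1113/16384 ≈ 0.068.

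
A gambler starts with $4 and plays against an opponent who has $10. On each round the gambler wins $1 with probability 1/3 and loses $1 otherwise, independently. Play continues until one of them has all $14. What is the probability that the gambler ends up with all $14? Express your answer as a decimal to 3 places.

Let r = q/p = (2/3)/(1/3) = 2. The recurrence P(i) = p·P(i+1) + q·P(i−1) with P(0)=0, P(14)=1 gives P(i) = (1 − r^i)/(1 − r^14).
P(4) = (1 − (2)^4) / (1 − (2)^14) = 5/5461 ≈ 0.001.

0.001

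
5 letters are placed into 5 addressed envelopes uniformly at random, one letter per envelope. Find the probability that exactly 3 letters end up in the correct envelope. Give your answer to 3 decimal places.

0.083

Choose which 3 of the 5 are fixed: C(5,3) = 10 ways.
The remaining 2 must have no fixed point: D(2) = 1.
P = 10·1/120 = 1/12 ≈ 0.083.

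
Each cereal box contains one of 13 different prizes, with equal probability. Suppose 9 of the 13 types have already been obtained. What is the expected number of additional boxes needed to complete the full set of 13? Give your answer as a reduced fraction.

325/12

Starting from 9 distinct types, each trial gives a new one with probability (13−i)/13 when i types are held, so the wait for the next new type is 13/(13−i).
E = 13/4 + 13/3 + 13/2 + 13/1 = 325/12.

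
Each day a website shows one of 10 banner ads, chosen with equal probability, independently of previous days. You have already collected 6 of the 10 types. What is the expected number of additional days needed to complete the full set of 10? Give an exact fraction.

Starting from 6 distinct types, each trial gives a new one with probability (10−i)/10 when i types are held, so the wait for the next new type is 10/(10−i).
E = 10/4 + 10/3 + 10/2 + 10/1 = 125/6.

125/6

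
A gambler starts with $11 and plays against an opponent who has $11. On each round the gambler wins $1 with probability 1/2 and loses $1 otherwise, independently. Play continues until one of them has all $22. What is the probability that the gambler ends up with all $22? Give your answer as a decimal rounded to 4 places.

0.5000

With a fair step, P(i) = ½P(i−1) + ½P(i+1) with P(0)=0, P(22)=1 has the linear solution P(i) = i/22.
P(11) = 11/22 = 1/2 ≈ 0.5000.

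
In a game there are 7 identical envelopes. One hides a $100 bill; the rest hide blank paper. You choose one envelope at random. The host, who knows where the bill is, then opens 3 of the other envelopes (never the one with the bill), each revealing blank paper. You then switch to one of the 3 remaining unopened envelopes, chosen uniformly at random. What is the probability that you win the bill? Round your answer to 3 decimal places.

Your original envelope holds the bill with probability 1/7, so the other 6 collectively hold it with probability 6/7.
The host can always find 3 empty envelopes to open, so the reveals don't change that 6/7; it is now spread over the 3 remaining unopened envelopes.
P(win by switching) = (6/7) · (1/3) = 2/7 ≈ 0.286.

0.286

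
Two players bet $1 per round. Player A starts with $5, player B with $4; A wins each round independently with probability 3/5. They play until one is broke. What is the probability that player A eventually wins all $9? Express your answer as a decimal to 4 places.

Let r = q/p = (2/5)/(3/5) = 2/3. The recurrence P(i) = p·P(i+1) + q·P(i−1) with P(0)=0, P(9)=1 gives P(i) = (1 − r^i)/(1 − r^9).
P(5) = (1 − (2/3)^5) / (1 − (2/3)^9) = 17091/19171 ≈ 0.8915.

0.8915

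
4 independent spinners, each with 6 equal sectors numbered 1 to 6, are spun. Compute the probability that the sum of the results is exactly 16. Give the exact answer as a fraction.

125/1296

There are 6^4 = 1296 equally likely outcomes.
The number of ordered 4-tuples from {1,…,6} summing to 16 is 125.
P(sum = 16) = 125/1296.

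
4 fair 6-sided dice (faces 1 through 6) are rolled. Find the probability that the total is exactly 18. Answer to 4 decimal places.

0.0617

There are 6^4 = 1296 equally likely outcomes.
The number of ordered 4-tuples from {1,…,6} summing to 18 is 80.
P(sum = 18) = 80/1296 = 5/81 ≈ 0.0617.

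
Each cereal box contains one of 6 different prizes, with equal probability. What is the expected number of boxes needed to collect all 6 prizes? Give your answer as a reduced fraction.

147/10

After i distinct types are collected, each trial gives a new one with probability (6−i)/6, so the expected wait for the next new type is 6/(6−i).
E = 6/6 + 6/5 + 6/4 + 6/3 + 6/2 + 6/1 = 147/10.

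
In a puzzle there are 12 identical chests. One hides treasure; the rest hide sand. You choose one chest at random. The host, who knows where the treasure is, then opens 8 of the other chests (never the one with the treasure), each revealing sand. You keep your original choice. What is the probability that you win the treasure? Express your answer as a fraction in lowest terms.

The host can always open 8 empty chests regardless of your choice, so the reveals give no information about your original chest.
P(win by staying) = 1/12.

1/12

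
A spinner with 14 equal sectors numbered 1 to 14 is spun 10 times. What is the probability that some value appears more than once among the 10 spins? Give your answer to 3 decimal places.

P(all 10 different) = 14/14 · 13/14 · ··· · 5/14 ≈ 0.013.
P(at least two equal) = 1 − 0.013 = 0.987.

0.987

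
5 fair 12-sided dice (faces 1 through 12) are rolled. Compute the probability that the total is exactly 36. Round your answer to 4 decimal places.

There are 12^5 = 248832 equally likely outcomes.
The number of ordered 5-tuples from {1,…,12} summing to 36 is 11385.
P(sum = 36) = 11385/248832 = 1265/27648 ≈ 0.0458.

0.0458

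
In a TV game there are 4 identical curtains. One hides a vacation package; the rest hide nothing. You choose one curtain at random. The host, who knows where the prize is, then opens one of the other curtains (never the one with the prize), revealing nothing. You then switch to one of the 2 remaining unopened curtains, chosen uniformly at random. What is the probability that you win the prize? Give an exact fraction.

Your original curtain holds the prize with probability 1/4, so the other 3 collectively hold it with probability 3/4.
The host can always find an empty curtain to open, so this doesn't change that 3/4; it is now spread over the 2 remaining unopened curtains.
P(win by switching) = (3/4) · (1/2) = 3/8.

3/8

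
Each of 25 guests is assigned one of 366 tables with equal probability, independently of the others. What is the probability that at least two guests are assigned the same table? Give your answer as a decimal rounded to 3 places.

0.568

It's easier to compute the probability that all 25 are distinct.
P(all distinct) = 366/366 · 365/366 · ··· · 342/366 ≈ 0.432.
So the probability of at least one match is 1 − 0.432 = 0.568.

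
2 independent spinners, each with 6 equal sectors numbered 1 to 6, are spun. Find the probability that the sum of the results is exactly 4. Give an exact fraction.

1/12

There are 6^2 = 36 equally likely outcomes.
The number of ordered 2-tuples from {1,…,6} summing to 4 is 3.
P(sum = 4) = 3/36 = 1/12.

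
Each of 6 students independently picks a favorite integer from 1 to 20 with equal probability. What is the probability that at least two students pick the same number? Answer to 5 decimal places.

It's easier to compute the probability that all 6 are distinct.
P(all distinct) = 20/20 · 19/20 · ··· · 15/20 ≈ 0.43605.
So the probability of at least one match is 1 − 0.43605 = 0.56395.

0.56395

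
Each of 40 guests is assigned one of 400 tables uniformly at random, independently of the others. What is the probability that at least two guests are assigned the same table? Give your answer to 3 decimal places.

It's easier to compute the probability that all 40 are distinct.
P(all distinct) = 400/400 · 399/400 · ··· · 361/400 ≈ 0.133.
So the probability of at least one match is 1 − 0.133 = 0.867.

0.867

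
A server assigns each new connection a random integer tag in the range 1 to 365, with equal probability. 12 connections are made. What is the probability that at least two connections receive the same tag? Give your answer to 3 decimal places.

0.167

It's easier to compute the probability that all 12 are distinct.
P(all distinct) = 365/365 · 364/365 · ··· · 354/365 ≈ 0.833.
So the probability of at least one match is 1 − 0.833 = 0.167.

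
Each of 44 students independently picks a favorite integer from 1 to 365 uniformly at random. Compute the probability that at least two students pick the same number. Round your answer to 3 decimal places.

It's easier to compute the probability that all 44 are distinct.
P(all distinct) = 365/365 · 364/365 · ··· · 322/365 ≈ 0.067.
So the probability of at least one match is 1 − 0.067 = 0.933.

0.933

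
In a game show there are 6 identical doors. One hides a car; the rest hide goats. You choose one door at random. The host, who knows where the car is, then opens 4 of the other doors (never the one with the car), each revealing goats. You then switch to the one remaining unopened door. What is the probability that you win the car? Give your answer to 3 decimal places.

0.833

Your original door holds the car with probability 1/6, so the other 5 collectively hold it with probability 5/6.
The host can always find 4 empty doors to open, so the reveals don't change that 5/6; it is now spread over the 1 remaining unopened door.
P(win by switching) = (5/6) · (1/1) = 5/6 ≈ 0.833.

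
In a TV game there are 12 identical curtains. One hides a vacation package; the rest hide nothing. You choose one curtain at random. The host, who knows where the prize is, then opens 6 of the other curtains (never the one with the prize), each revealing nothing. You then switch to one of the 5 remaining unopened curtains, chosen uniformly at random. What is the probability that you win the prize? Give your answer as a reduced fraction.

11/60

Your original curtain holds the prize with probability 1/12, so the other 11 collectively hold it with probability 11/12.
The host can always find 6 empty curtains to open, so the reveals don't change that 11/12; it is now spread over the 5 remaining unopened curtains.
P(win by switching) = (11/12) · (1/5) = 11/60.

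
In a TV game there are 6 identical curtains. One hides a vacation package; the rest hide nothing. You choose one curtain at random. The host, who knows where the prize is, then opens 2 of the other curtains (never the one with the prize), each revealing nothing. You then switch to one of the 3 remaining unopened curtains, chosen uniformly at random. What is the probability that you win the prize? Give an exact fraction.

5/18

Your original curtain holds the prize with probability 1/6, so the other 5 collectively hold it with probability 5/6.
The host can always find 2 empty curtains to open, so the reveals don't change that 5/6; it is now spread over the 3 remaining unopened curtains.
P(win by switching) = (5/6) · (1/3) = 5/18.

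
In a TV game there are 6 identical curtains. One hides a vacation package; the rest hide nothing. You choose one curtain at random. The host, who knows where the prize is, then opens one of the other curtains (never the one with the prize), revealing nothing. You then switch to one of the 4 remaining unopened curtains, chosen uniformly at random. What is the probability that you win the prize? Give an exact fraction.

Your original curtain holds the prize with probability 1/6, so the other 5 collectively hold it with probability 5/6.
The host can always find an empty curtain to open, so this doesn't change that 5/6; it is now spread over the 4 remaining unopened curtains.
P(win by switching) = (5/6) · (1/4) = 5/24.

5/24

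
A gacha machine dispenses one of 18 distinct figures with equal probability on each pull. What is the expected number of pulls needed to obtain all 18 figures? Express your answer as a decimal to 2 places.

After i distinct types are collected, each trial gives a new one with probability (18−i)/18, so the expected wait for the next new type is 18/(18−i).
E = 18/18 + 18/17 + 18/16 + 18/15 + 18/14 + 18/13 + 18/12 + 18/11 + 18/10 + 18/9 + 18/8 + 18/7 + 18/6 + 18/5 + 18/4 + 18/3 + 18/2 + 18/1 = 42822903/680680 ≈ 62.91.

62.91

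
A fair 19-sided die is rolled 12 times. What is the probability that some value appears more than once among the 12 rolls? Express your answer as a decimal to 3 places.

0.989

P(all 12 different) = 19/19 · 18/19 · ··· · 8/19 ≈ 0.011.
P(at least two equal) = 1 − 0.011 = 0.989.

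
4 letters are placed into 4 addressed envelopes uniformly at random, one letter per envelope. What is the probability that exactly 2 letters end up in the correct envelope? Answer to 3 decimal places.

0.250

Choose which 2 of the 4 are fixed: C(4,2) = 6 ways.
The remaining 2 must have no fixed point: D(2) = 1.
P = 6·1/24 = 1/4 ≈ 0.250.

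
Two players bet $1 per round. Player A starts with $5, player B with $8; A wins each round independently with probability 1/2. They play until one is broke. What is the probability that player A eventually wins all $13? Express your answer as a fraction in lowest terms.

With a fair step, P(i) = ½P(i−1) + ½P(i+1) with P(0)=0, P(13)=1 has the linear solution P(i) = i/13.
P(5) = 5/13.

5/13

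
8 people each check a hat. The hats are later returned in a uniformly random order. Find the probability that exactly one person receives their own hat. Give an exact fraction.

103/280

Choose which one is fixed: C(8,1) = 8 ways.
The remaining 7 must have no fixed point: D(7) = 1854.
P = 8·1854/40320 = 103/280.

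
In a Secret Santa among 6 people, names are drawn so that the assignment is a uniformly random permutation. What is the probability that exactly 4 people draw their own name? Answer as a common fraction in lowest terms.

1/48

Choose which 4 of the 6 are fixed: C(6,4) = 15 ways.
The remaining 2 must have no fixed point: D(2) = 1.
P = 15·1/720 = 1/48.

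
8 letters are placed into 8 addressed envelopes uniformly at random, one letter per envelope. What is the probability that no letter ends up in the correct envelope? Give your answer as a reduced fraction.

2119/5760

This is the derangement probability: permutations of 8 with no fixed point.
D(8) = 8! · (1 − 1/1! + 1/2! − ··· + (−1)^8/8!) = 14833.
P = 14833/40320 = 2119/5760.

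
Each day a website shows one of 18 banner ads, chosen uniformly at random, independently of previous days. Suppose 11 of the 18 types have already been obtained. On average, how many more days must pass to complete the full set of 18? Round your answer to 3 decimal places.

Starting from 11 distinct types, each trial gives a new one with probability (18−i)/18 when i types are held, so the wait for the next new type is 18/(18−i).
E = 18/7 + 18/6 + 18/5 + 18/4 + 18/3 + 18/2 + 18/1 = 3267/70 ≈ 46.671.

46.671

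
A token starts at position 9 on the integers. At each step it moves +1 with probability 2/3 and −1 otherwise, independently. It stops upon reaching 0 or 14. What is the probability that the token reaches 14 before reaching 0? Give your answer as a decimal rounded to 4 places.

Let r = q/p = (1/3)/(2/3) = 1/2. The recurrence P(i) = p·P(i+1) + q·P(i−1) with P(0)=0, P(14)=1 gives P(i) = (1 − r^i)/(1 − r^14).
P(9) = (1 − (1/2)^9) / (1 − (1/2)^14) = 16352/16383 ≈ 0.9981.

0.9981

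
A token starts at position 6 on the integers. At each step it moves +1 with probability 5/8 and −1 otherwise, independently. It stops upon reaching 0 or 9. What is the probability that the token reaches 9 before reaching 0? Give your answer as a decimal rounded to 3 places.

0.963

Let r = q/p = (3/8)/(5/8) = 3/5. The recurrence P(i) = p·P(i+1) + q·P(i−1) with P(0)=0, P(9)=1 gives P(i) = (1 − r^i)/(1 − r^9).
P(6) = (1 − (3/5)^6) / (1 − (3/5)^9) = 19000/19729 ≈ 0.963.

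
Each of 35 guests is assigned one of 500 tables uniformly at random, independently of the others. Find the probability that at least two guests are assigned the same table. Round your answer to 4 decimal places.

It's easier to compute the probability that all 35 are distinct.
P(all distinct) = 500/500 · 499/500 · ··· · 466/500 ≈ 0.2957.
So the probability of at least one match is 1 − 0.2957 = 0.7043.

0.7043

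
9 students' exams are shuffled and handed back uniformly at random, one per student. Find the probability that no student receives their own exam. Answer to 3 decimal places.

0.368

This is the derangement probability: permutations of 9 with no fixed point.
D(9) = 9! · (1 − 1/1! + 1/2! − ··· + (−1)^9/9!) = 133496.
P = 133496/362880 = 16687/45360 ≈ 0.368.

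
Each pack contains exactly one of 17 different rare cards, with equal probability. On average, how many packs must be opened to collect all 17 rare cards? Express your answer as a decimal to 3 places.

58.472

After i distinct types are collected, each trial gives a new one with probability (17−i)/17, so the expected wait for the next new type is 17/(17−i).
E = 17/17 + 17/16 + 17/15 + 17/14 + 17/13 + 17/12 + 17/11 + 17/10 + 17/9 + 17/8 + 17/7 + 17/6 + 17/5 + 17/4 + 17/3 + 17/2 + 17/1 = 42142223/720720 ≈ 58.472.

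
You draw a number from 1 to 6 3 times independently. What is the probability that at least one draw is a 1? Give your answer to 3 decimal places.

P(no draw is a 1) = (5/6)^3 ≈ 0.579.
P(at least one) = 1 − 0.579 = 0.421.

0.421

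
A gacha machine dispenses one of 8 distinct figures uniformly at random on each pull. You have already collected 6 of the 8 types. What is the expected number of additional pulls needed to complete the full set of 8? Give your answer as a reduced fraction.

Starting from 6 distinct types, each trial gives a new one with probability (8−i)/8 when i types are held, so the wait for the next new type is 8/(8−i).
E = 8/2 + 8/1 = 12.

12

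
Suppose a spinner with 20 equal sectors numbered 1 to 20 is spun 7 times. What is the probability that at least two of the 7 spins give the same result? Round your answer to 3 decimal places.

0.695

P(all 7 different) = 20/20 · 19/20 · ··· · 14/20 ≈ 0.305.
P(at least two equal) = 1 − 0.305 = 0.695.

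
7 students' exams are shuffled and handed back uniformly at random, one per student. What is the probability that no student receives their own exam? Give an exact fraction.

This is the derangement probability: permutations of 7 with no fixed point.
D(7) = 7! · (1 − 1/1! + 1/2! − ··· + (−1)^7/7!) = 1854.
P = 1854/5040 = 103/280.

103/280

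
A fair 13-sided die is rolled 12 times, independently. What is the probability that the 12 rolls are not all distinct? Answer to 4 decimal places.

0.9997

P(all 12 different) = 13/13 · 12/13 · ··· · 2/13 ≈ 0.0003.
P(at least two equal) = 1 − 0.0003 = 0.9997.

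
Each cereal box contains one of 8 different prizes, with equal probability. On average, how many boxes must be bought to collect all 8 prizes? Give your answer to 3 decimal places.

21.743

After i distinct types are collected, each trial gives a new one with probability (8−i)/8, so the expected wait for the next new type is 8/(8−i).
E = 8/8 + 8/7 + 8/6 + 8/5 + 8/4 + 8/3 + 8/2 + 8/1 = 761/35 ≈ 21.743.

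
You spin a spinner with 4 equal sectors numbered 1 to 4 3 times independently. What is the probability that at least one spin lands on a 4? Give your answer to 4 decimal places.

0.5781

P(no spin lands on a 4) = (3/4)^3 ≈ 0.4219.
P(at least one) = 1 − 0.4219 = 0.5781.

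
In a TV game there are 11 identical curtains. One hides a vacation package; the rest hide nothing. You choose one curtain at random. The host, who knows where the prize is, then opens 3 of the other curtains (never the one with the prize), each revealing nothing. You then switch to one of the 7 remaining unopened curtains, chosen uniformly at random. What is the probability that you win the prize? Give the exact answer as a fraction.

Your original curtain holds the prize with probability 1/11, so the other 10 collectively hold it with probability 10/11.
The host can always find 3 empty curtains to open, so the reveals don't change that 10/11; it is now spread over the 7 remaining unopened curtains.
P(win by switching) = (10/11) · (1/7) = 10/77.

10/77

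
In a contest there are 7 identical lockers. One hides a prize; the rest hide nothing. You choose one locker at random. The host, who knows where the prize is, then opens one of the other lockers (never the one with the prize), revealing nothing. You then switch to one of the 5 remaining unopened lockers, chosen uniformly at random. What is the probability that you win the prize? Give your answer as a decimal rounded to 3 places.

Your original locker holds the prize with probability 1/7, so the other 6 collectively hold it with probability 6/7.
The host can always find an empty locker to open, so this doesn't change that 6/7; it is now spread over the 5 remaining unopened lockers.
P(win by switching) = (6/7) · (1/5) = 6/35 ≈ 0.171.

0.171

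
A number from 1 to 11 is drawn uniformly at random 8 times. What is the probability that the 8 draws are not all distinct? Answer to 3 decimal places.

P(all 8 different) = 11/11 · 10/11 · ··· · 4/11 ≈ 0.031.
P(at least two equal) = 1 − 0.031 = 0.969.

0.969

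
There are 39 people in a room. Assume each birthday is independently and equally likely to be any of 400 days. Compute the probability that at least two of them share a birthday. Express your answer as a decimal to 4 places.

0.8527

It's easier to compute the probability that all 39 are distinct.
P(all distinct) = 400/400 · 399/400 · ··· · 362/400 ≈ 0.1473.
So the probability of at least one match is 1 − 0.1473 = 0.8527.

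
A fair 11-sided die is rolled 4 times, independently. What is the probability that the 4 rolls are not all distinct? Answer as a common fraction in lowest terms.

P(all 4 different) = 11/11 · 10/11 · ··· · 8/11 = 720/1331.
P(at least two equal) = 1 − 720/1331 = 611/1331.

611/1331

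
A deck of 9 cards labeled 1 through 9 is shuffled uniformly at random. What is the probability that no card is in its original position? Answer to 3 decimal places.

0.368

This is the derangement probability: permutations of 9 with no fixed point.
D(9) = 9! · (1 − 1/1! + 1/2! − ··· + (−1)^9/9!) = 133496.
P = 133496/362880 = 16687/45360 ≈ 0.368.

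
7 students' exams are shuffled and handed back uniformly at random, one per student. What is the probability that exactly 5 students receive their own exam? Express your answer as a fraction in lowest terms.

1/240

Choose which 5 of the 7 are fixed: C(7,5) = 21 ways.
The remaining 2 must have no fixed point: D(2) = 1.
P = 21·1/5040 = 1/240.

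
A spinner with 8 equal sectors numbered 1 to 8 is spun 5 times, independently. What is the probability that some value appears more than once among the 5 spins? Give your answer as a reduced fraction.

407/512

P(all 5 different) = 8/8 · 7/8 · ··· · 4/8 = 105/512.
P(at least two equal) = 1 − 105/512 = 407/512.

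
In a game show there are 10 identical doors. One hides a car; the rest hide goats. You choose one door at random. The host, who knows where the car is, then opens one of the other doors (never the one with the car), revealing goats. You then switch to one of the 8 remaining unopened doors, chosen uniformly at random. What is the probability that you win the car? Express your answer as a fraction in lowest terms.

9/80

Your original door holds the car with probability 1/10, so the other 9 collectively hold it with probability 9/10.
The host can always find an empty door to open, so this doesn't change that 9/10; it is now spread over the 8 remaining unopened doors.
P(win by switching) = (9/10) · (1/8) = 9/80.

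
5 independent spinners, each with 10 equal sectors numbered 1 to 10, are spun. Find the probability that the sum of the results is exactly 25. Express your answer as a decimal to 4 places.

There are 10^5 = 100000 equally likely outcomes.
The number of ordered 5-tuples from {1,…,10} summing to 25 is 5631.
P(sum = 25) = 5631/100000 ≈ 0.0563.

0.0563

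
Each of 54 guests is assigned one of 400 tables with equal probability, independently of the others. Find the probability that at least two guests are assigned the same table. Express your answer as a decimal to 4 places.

It's easier to compute the probability that all 54 are distinct.
P(all distinct) = 400/400 · 399/400 · ··· · 347/400 ≈ 0.0236.
So the probability of at least one match is 1 − 0.0236 = 0.9764.

0.9764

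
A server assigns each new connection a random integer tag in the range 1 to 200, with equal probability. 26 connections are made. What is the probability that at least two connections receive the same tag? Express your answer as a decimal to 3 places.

It's easier to compute the probability that all 26 are distinct.
P(all distinct) = 200/200 · 199/200 · ··· · 175/200 ≈ 0.183.
So the probability of at least one match is 1 − 0.183 = 0.817.

0.817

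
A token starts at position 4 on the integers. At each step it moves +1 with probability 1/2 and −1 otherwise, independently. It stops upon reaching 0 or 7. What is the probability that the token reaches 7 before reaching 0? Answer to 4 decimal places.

With a fair step, P(i) = ½P(i−1) + ½P(i+1) with P(0)=0, P(7)=1 has the linear solution P(i) = i/7.
P(4) = 4/7 ≈ 0.5714.

0.5714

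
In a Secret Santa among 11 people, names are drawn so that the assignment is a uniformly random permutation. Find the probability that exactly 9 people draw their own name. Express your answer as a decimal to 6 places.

Choose which 9 of the 11 are fixed: C(11,9) = 55 ways.
The remaining 2 must have no fixed point: D(2) = 1.
P = 55·1/39916800 = 1/725760 ≈ 0.000001.

0.000001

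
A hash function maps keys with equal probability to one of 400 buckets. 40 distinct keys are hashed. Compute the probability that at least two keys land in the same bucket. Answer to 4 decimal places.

0.8670

It's easier to compute the probability that all 40 are distinct.
P(all distinct) = 400/400 · 399/400 · ··· · 361/400 ≈ 0.1330.
So the probability of at least one match is 1 − 0.1330 = 0.8670.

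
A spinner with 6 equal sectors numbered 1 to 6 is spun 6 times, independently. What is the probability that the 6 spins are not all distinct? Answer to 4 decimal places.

0.9846

P(all 6 different) = 6/6 · 5/6 · ··· · 1/6 ≈ 0.0154.
P(at least two equal) = 1 − 0.0154 = 0.9846.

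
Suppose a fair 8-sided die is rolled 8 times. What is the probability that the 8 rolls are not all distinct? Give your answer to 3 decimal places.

P(all 8 different) = 8/8 · 7/8 · ··· · 1/8 ≈ 0.002.
P(at least two equal) = 1 − 0.002 = 0.998.

0.998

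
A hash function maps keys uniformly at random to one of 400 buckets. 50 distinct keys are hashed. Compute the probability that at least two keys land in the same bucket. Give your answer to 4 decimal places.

0.9591

It's easier to compute the probability that all 50 are distinct.
P(all distinct) = 400/400 · 399/400 · ··· · 351/400 ≈ 0.0409.
So the probability of at least one match is 1 − 0.0409 = 0.9591.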